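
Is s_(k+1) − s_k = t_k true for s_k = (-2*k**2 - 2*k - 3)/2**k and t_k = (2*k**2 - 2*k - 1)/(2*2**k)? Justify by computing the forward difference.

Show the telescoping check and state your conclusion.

s_(k+1) = (-2*k**2 - 6*k - 7)/(2*2**k)
s_(k+1) − s_k = (2*k**2 - 2*k - 1)/(2*2**k)
(s_(k+1) − s_k) − t_k = 0

Valid — Δs_k = t_k.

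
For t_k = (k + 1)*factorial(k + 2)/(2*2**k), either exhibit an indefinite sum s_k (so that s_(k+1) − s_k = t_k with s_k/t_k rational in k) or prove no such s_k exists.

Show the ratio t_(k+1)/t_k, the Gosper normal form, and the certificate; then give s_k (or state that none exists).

The ratio is (k + 2)*(k + 3)/(2*(k + 1)).
Factor: A=k/2 + 3/2; B=1; C=k + 1.
Need (k/2 + 3/2)·f(k+1) − (1)·f(k) = k + 1.
deg f ≤ 0 (via 1,0,1).
Coefficient equations give f(k) = 2.
So s_k = (B(k−1)f/C)·t_k = (2/(k + 1))·t_k = factorial(k + 2)/2**k.
Check: Δs_k = (k + 1)*factorial(k + 2)/(2*2**k). ✓

s_k = factorial(k + 2)/2**k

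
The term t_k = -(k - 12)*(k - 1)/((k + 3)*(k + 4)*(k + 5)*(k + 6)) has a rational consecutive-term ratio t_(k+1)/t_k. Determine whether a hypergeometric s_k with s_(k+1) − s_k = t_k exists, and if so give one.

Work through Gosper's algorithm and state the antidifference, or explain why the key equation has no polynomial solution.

The ratio is k*(k - 11)*(k + 3)/((k - 12)*(k - 1)*(k + 7)).
Factor: A=k + 3; B=k + 7; C=k**2 - 13*k + 12.
Set up (k + 3)·f(k+1) − (k + 6)·f(k) − (k**2 - 13*k + 12) = 0.
d = 3 from the (1,1,2) case.
Solving with deg f ≤ 3: f(k) = k*(k**2 - 18*k + 137)/30.
R(k) = B(k−1)·f(k)/C(k) = k*(k + 6)*(k**2 - 18*k + 137)/(30*(k - 12)*(k - 1)); s_k = R·t_k = k*(-k**2 + 18*k - 137)/(30*(k**3 + 12*k**2 + 47*k + 60)).
Verify: (-k**2 + 13*k - 12)/(k**4 + 18*k**3 + 119*k**2 + 342*k + 360) matches t_k.

s_k = k*(-k**2 + 18*k - 137)/(30*(k**3 + 12*k**2 + 47*k + 60))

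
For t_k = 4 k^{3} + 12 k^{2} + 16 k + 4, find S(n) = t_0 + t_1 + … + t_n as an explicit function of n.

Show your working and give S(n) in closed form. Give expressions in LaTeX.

S(n) = n^{4} + 6 n^{3} + 15 n^{2} + 14 n + 4

The ratio is (k**3 + 6*k**2 + 13*k + 9)/(k**3 + 3*k**2 + 4*k + 1).
Normal form (A,B,C) = (1, 1, k**3 + 3*k**2 + 4*k + 1).
Key eq: (1)·f(k+1) = (1)·f(k) + (k**3 + 3*k**2 + 4*k + 1).
d = 4 from the (0,0,3) case.
Match coefficients ⇒ f(k) = k*(k**3 + 2*k**2 + 3*k - 2)/4.
So s_k = (B(k−1)f/C)·t_k = (k*(k**3 + 2*k**2 + 3*k - 2)/(4*(k**3 + 3*k**2 + 4*k + 1)))·t_k = k*(k**3 + 2*k**2 + 3*k - 2).
s_(k+1) − s_k = 4*k**3 + 12*k**2 + 16*k + 4 = t_k.
Evaluate: s_(n+1) = n**4 + 6*n**3 + 15*n**2 + 14*n + 4; subtract s_(0) = 0 ⇒ S(n) = n**4 + 6*n**3 + 15*n**2 + 14*n + 4.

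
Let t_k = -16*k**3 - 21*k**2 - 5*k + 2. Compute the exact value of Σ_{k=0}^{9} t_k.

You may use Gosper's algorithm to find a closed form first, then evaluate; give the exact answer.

r(k) = (16*k**3 + 69*k**2 + 95*k + 40)/(16*k**3 + 21*k**2 + 5*k - 2) after simplifying.
So A=1 and B=1, with C=k**3 + 21*k**2/16 + 5*k/16 - 1/8.
Set up (1)·f(k+1) − (1)·f(k) − (k**3 + 21*k**2/16 + 5*k/16 - 1/8) = 0.
From deg A=0, deg B=0, deg C=3: d=4.
Solve for f: f(k) = k*(4*k**3 - k**2 - 4*k - 1)/16 (degree 4 ≤ 4).
Then R = B(k−1)f/C = k*(4*k**3 - k**2 - 4*k - 1)/(16*k**3 + 21*k**2 + 5*k - 2), so s_k = R(k)·t_k = k*(-4*k**3 + k**2 + 4*k + 1).
Verify: -16*k**3 - 21*k**2 - 5*k + 2 matches t_k.
Sum = s_(10) − s_(0); s_(10) = -38590, s_(0) = 0 ⇒ -38590.

Σ = -38590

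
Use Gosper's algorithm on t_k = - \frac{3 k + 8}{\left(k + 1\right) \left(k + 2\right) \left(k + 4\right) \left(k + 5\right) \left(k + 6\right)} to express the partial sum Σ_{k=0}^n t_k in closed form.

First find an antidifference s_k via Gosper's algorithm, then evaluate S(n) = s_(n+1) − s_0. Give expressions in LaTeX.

S(n) = \frac{- n^{3} - 13 n^{2} - 52 n - 40}{20 \left(n^{3} + 13 n^{2} + 52 n + 60\right)}

Step 1: r(k) = (k + 1)*(k + 4)*(3*k + 11)/((k + 3)*(k + 7)*(3*k + 8)).
A = k + 1, B = k + 7, C = k**2 + 17*k/3 + 8.
Key eq: (k + 1)·f(k+1) = (k + 6)·f(k) + (k**2 + 17*k/3 + 8).
deg f ≤ 5 (via 1,1,2).
Match coefficients ⇒ f(k) = k*(k + 2)*(k + 3)*(k**2 + 10*k + 29)/60.
Certificate R = B(k−1)f/C = k*(k + 2)*(k + 6)*(k**2 + 10*k + 29)/(20*(3*k + 8)) gives s_k = k*(-k**2 - 10*k - 29)/(20*(k**3 + 10*k**2 + 29*k + 20)).
Verify: (-3*k - 8)/(k**5 + 18*k**4 + 121*k**3 + 372*k**2 + 508*k + 240) matches t_k.
s_(n+1) = (-n**3 - 13*n**2 - 52*n - 40)/(20*(n**3 + 13*n**2 + 52*n + 60)) and s_(0) = 0, so S(n) = (-n**3 - 13*n**2 - 52*n - 40)/(20*(n**3 + 13*n**2 + 52*n + 60)).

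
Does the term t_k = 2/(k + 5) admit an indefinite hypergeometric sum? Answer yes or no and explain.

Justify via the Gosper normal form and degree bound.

r(k) = (k + 5)/(k + 6) after simplifying.
Factor: A=k + 5; B=k + 6; C=1.
f must satisfy (k + 5)·f(k+1) − (k + 5)·f(k) = 1.
Degrees (1,1,0) ⇒ d ≤ 0.
Put f(k) = c0: A·f(k+1) − B(k−1)·f(k) − C = -1; need -1 = 0 — inconsistent ⇒ no f, not summable.

No; the coefficient equations for f are inconsistent.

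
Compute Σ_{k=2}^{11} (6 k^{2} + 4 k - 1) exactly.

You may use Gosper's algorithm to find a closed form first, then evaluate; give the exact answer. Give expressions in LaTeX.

The ratio is (6*k**2 + 16*k + 9)/(6*k**2 + 4*k - 1).
So A=1 and B=1, with C=k**2 + 2*k/3 - 1/6.
Key eq: (1)·f(k+1) = (1)·f(k) + (k**2 + 2*k/3 - 1/6).
d = 3 from the (0,0,2) case.
Solving with deg f ≤ 3: f(k) = k*(2*k**2 - k - 2)/6.
R(k) = B(k−1)·f(k)/C(k) = k*(2*k**2 - k - 2)/(6*k**2 + 4*k - 1); s_k = R·t_k = k*(2*k**2 - k - 2).
Check: Δs_k = 6*k**2 + 4*k - 1. ✓
Evaluate s at k=12 and k=2: 3288 and 8; difference 3280.

Σ = 3280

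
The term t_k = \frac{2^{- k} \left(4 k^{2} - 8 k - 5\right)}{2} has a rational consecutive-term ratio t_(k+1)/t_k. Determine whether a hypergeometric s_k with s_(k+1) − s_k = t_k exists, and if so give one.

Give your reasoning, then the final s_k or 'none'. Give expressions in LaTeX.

Step 1: r(k) = (4*k**2 - 9)/(2*(4*k**2 - 8*k - 5)).
Factor: A=1/2; B=1; C=k**2 - 2*k - 5/4.
Solve (1/2)·f(k+1) − (1)·f(k) = k**2 - 2*k - 5/4.
d = 2 from the (0,0,2) case.
A polynomial solution: f(k) = -(2*k - 1)*(2*k + 1)/2.
R(k) = B(k−1)·f(k)/C(k) = -2*(2*k - 1)/(2*k - 5); s_k = R·t_k = (1 - 4*k**2)/2**k.
Check: Δs_k = (4*k**2 - 8*k - 5)/(2*2**k). ✓

s_k = 2^{- k} \left(1 - 4 k^{2}\right)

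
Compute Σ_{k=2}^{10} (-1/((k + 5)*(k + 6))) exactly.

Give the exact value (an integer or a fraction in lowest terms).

t_(k+1)/t_k = (k + 5)/(k + 7).
Gosper form: A/B · C(k+1)/C(k) with A=k + 5, B=k + 7, C=1.
Need (k + 5)·f(k+1) − (k + 6)·f(k) = 1.
deg f ≤ 1 (via 1,1,0).
Solving with deg f ≤ 1: f(k) = k/5.
R(k) = B(k−1)·f(k)/C(k) = k*(k + 6)/5; s_k = R·t_k = -k/(5*k + 25).
Verify: -1/(k**2 + 11*k + 30) matches t_k.
Σ_(k=2)^(10) t_k = s_(11) − s_(2) = -11/80 − (-2/35) = -9/112.

Σ = -9/112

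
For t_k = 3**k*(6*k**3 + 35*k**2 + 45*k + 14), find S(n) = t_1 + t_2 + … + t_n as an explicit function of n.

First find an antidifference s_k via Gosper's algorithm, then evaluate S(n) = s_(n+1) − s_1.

S(n) = 9*3**n*n**3 + 39*3**n*n**2 + 42*3**n*n + 15*3**n - 15

Ratio r(k) = 3*(6*k**3 + 53*k**2 + 133*k + 100)/(6*k**3 + 35*k**2 + 45*k + 14).
So A=3 and B=1, with C=k**3 + 35*k**2/6 + 15*k/2 + 7/3.
Set up (3)·f(k+1) − (1)·f(k) − (k**3 + 35*k**2/6 + 15*k/2 + 7/3) = 0.
Degrees (0,0,3) ⇒ d ≤ 3.
A polynomial solution: f(k) = (3*k**3 + 4*k**2 - 3*k + 1)/6.
Then R = B(k−1)f/C = (3*k**3 + 4*k**2 - 3*k + 1)/(6*k**3 + 35*k**2 + 45*k + 14), so s_k = R(k)·t_k = 3**k*(3*k**3 + 4*k**2 - 3*k + 1).
Check: Δs_k = 3**k*(6*k**3 + 35*k**2 + 45*k + 14). ✓
Telescope: S(n) = s_(n+1) − s_(1) = 3**(n + 1)*(3*n**3 + 13*n**2 + 14*n + 5) − (15) = 9*3**n*n**3 + 39*3**n*n**2 + 42*3**n*n + 15*3**n - 15.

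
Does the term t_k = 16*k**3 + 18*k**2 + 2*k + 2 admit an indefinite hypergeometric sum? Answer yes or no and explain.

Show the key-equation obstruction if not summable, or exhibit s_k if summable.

Yes. s_k = 2*k*(2*k**3 - k**2 - 2*k + 2).

Compute t_(k+1)/t_k: get (8*k**3 + 33*k**2 + 43*k + 19)/(8*k**3 + 9*k**2 + k + 1).
Take A(k)=1, B(k)=1, C(k)=k**3 + 9*k**2/8 + k/8 + 1/8.
f must satisfy (1)·f(k+1) − (1)·f(k) = k**3 + 9*k**2/8 + k/8 + 1/8.
Degrees (0,0,3) ⇒ d ≤ 4.
Solve for f: f(k) = k*(2*k**3 - k**2 - 2*k + 2)/8 (degree 4 ≤ 4).
Certificate R = B(k−1)f/C = k*(2*k**3 - k**2 - 2*k + 2)/(8*k**3 + 9*k**2 + k + 1) gives s_k = 2*k*(2*k**3 - k**2 - 2*k + 2).
Check: Δs_k = 16*k**3 + 18*k**2 + 2*k + 2. ✓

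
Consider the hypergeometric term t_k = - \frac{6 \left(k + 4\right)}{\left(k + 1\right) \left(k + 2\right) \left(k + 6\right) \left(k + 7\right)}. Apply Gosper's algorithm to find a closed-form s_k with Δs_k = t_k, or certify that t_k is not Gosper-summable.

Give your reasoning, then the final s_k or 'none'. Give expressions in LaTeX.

t_(k+1)/t_k = (k + 1)*(k + 5)*(k + 6)/((k + 3)*(k + 4)*(k + 8)).
Factor: A=k + 1; B=k + 8; C=k**4 + 16*k**3 + 95*k**2 + 248*k + 240.
Key eq: (k + 1)·f(k+1) = (k + 7)·f(k) + (k**4 + 16*k**3 + 95*k**2 + 248*k + 240).
Degrees (1,1,4) ⇒ d ≤ 6.
A polynomial solution: f(k) = k*(k + 2)*(k + 3)*(k + 4)*(k + 5)*(k + 7)/12.
R(k) = B(k−1)·f(k)/C(k) = k*(k + 2)*(k + 7)**2/(12*(k + 4)); s_k = R·t_k = k*(-k - 7)/(2*(k**2 + 7*k + 6)).
Check: Δs_k = 6*(-k - 4)/(k**4 + 16*k**3 + 83*k**2 + 152*k + 84). ✓

s_k = \frac{k \left(- k - 7\right)}{2 \left(k^{2} + 7 k + 6\right)}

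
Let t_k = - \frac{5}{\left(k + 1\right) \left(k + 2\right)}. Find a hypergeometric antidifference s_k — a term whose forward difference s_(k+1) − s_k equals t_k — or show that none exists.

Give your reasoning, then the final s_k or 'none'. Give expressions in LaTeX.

r(k) = (k + 1)/(k + 3) after simplifying.
Gosper form: A/B · C(k+1)/C(k) with A=k + 1, B=k + 3, C=1.
Key eq: (k + 1)·f(k+1) = (k + 2)·f(k) + (1).
deg f ≤ 1 (via 1,1,0).
A polynomial solution: f(k) = k.
Get s_k = R·t_k = -5*k/(k + 1) with R(k) = B(k−1)f(k)/C(k) = k*(k + 2).
Check: Δs_k = -5/(k**2 + 3*k + 2). ✓

s_k = - \frac{5 k}{k + 1}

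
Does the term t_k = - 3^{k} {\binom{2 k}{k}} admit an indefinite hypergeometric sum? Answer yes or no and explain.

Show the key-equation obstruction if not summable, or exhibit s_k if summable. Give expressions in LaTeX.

Step 1: r(k) = 6*(2*k + 1)/(k + 1).
Factor: A=12*k + 6; B=k + 1; C=1.
Key eq: (12*k + 6)·f(k+1) = (k)·f(k) + (1).
d = -1 from the (1,1,0) case.
d = -1 < 0 ⇒ no nonzero polynomial f; not summable.

No — key equation has no polynomial f.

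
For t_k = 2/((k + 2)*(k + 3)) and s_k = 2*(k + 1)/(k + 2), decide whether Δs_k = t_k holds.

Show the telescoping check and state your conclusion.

valid; difference matches t_k

s_(k+1) = 2*(k + 2)/(k + 3)
s_(k+1) − s_k = 2/(k**2 + 5*k + 6)
(s_(k+1) − s_k) − t_k = 0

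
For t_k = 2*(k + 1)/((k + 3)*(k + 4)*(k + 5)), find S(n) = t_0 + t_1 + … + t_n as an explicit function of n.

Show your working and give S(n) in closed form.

Ratio r(k) = (k + 2)*(k + 3)/((k + 1)*(k + 6)).
Take A(k)=k + 3, B(k)=k + 6, C(k)=k + 1.
Need (k + 3)·f(k+1) − (k + 5)·f(k) = k + 1.
Bound: deg f ≤ 2.
Solve for f: f(k) = k*(k + 1)/6 (degree 2 ≤ 2).
R(k) = B(k−1)·f(k)/C(k) = k*(k + 5)/6; s_k = R·t_k = k*(k + 1)/(3*(k + 3)*(k + 4)).
Check: Δs_k = 2*(k + 1)/(k**3 + 12*k**2 + 47*k + 60). ✓
Telescope: S(n) = s_(n+1) − s_(0) = (n**2 + 3*n + 2)/(3*(n**2 + 9*n + 20)) − (0) = (n**2 + 3*n + 2)/(3*(n**2 + 9*n + 20)).

S(n) = (n**2 + 3*n + 2)/(3*(n**2 + 9*n + 20))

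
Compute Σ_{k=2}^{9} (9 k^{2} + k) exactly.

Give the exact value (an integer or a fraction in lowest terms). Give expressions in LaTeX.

r(k) = (k + 9*(k + 1)**2 + 1)/(k*(9*k + 1)) after simplifying.
Normal form (A,B,C) = (1, 1, k**2 + k/9).
Need (1)·f(k+1) − (1)·f(k) = k**2 + k/9.
Degrees (0,0,2) ⇒ d ≤ 3.
Solving with deg f ≤ 3: f(k) = k*(k - 1)*(3*k - 1)/9.
Then R = B(k−1)f/C = (k - 1)*(3*k - 1)/(9*k + 1), so s_k = R(k)·t_k = k*(3*k**2 - 4*k + 1).
s_(k+1) − s_k = k*(9*k + 1) = t_k.
Telescoping: Σ = s_(10) − s_(2) = 2610 − (10) = 2600.

Σ = 2600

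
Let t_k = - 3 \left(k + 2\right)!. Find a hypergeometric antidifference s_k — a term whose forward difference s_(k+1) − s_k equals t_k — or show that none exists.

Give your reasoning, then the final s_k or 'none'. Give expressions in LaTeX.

none — t_k is not Gosper-summable

r(k) = k + 3 after simplifying.
Factor: A=k + 3; B=1; C=1.
Solve (k + 3)·f(k+1) − (1)·f(k) = 1.
Degrees (1,0,0) ⇒ d ≤ -1.
Bound -1 < 0, so the key equation has no polynomial solution.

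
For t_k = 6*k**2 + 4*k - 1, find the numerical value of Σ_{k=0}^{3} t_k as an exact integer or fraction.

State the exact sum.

Σ = 104

t_(k+1)/t_k = (6*k**2 + 16*k + 9)/(6*k**2 + 4*k - 1).
A = 1, B = 1, C = k**2 + 2*k/3 - 1/6.
Need (1)·f(k+1) − (1)·f(k) = k**2 + 2*k/3 - 1/6.
Degrees (0,0,2) ⇒ d ≤ 3.
Match coefficients ⇒ f(k) = k*(2*k**2 - k - 2)/6.
Then R = B(k−1)f/C = k*(2*k**2 - k - 2)/(6*k**2 + 4*k - 1), so s_k = R(k)·t_k = k*(2*k**2 - k - 2).
Verify: 6*k**2 + 4*k - 1 matches t_k.
Σ_(k=0)^(3) t_k = s_(4) − s_(0) = 104 − (0) = 104.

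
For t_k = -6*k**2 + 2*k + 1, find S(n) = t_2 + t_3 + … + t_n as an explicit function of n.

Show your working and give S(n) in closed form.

S(n) = -2*n**3 - 2*n**2 + n + 3

Ratio r(k) = (6*k**2 + 10*k + 3)/(6*k**2 - 2*k - 1).
Factor: A=1; B=1; C=k**2 - k/3 - 1/6.
f must satisfy (1)·f(k+1) − (1)·f(k) = k**2 - k/3 - 1/6.
Degrees (0,0,2) ⇒ d ≤ 3.
Solving with deg f ≤ 3: f(k) = k*(2*k**2 - 4*k + 1)/6.
Get s_k = R·t_k = k*(-2*k**2 + 4*k - 1) with R(k) = B(k−1)f(k)/C(k) = k*(2*k**2 - 4*k + 1)/(6*k**2 - 2*k - 1).
Verify: -6*k**2 + 2*k + 1 matches t_k.
Telescope: S(n) = s_(n+1) − s_(2) = -2*n**3 - 2*n**2 + n + 1 − (-2) = -2*n**3 - 2*n**2 + n + 3.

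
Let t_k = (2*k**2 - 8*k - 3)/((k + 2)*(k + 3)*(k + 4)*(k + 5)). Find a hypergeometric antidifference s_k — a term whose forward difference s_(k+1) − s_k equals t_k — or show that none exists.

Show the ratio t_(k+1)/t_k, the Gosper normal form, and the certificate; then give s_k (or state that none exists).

s_k = k*(k**2 - 39*k + 2)/(24*(k + 2)*(k + 3)*(k + 4))

t_(k+1)/t_k = (2*k**3 - 17*k - 18)/(2*k**3 + 4*k**2 - 51*k - 18).
Gosper form: A/B · C(k+1)/C(k) with A=k + 2, B=k + 6, C=k**2 - 4*k - 3/2.
Set up (k + 2)·f(k+1) − (k + 5)·f(k) − (k**2 - 4*k - 3/2) = 0.
Degrees (1,1,2) ⇒ d ≤ 3.
Solving with deg f ≤ 3: f(k) = k*(k**2 - 39*k + 2)/48.
R(k) = B(k−1)·f(k)/C(k) = k*(k + 5)*(k**2 - 39*k + 2)/(24*(2*k**2 - 8*k - 3)); s_k = R·t_k = k*(k**2 - 39*k + 2)/(24*(k + 2)*(k + 3)*(k + 4)).
Check: Δs_k = (2*k**2 - 8*k - 3)/(k**4 + 14*k**3 + 71*k**2 + 154*k + 120). ✓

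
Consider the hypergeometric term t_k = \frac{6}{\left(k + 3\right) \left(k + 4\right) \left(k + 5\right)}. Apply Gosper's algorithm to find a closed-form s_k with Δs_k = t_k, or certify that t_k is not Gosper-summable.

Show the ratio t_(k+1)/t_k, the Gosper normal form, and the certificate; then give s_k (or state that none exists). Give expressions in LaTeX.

s_k = \frac{k \left(k + 7\right)}{4 \left(k + 3\right) \left(k + 4\right)}

Ratio r(k) = (k + 3)/(k + 6).
So A=k + 3 and B=k + 6, with C=1.
Need (k + 3)·f(k+1) − (k + 5)·f(k) = 1.
d = 2 from the (1,1,0) case.
A polynomial solution: f(k) = k*(k + 7)/24.
Get s_k = R·t_k = k*(k + 7)/(4*(k + 3)*(k + 4)) with R(k) = B(k−1)f(k)/C(k) = k*(k + 5)*(k + 7)/24.
Verify: 6/(k**3 + 12*k**2 + 47*k + 60) matches t_k.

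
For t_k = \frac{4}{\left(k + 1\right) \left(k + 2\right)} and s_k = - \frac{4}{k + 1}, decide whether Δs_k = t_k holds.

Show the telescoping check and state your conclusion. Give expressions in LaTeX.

valid (s_(k+1) − s_k reduces to t_k)

s_(k+1) = -4/(k + 2)
s_(k+1) − s_k = 4/((k + 1)*(k + 2))
(s_(k+1) − s_k) − t_k = 0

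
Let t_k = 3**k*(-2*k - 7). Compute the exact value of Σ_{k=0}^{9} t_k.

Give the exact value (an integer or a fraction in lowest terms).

Ratio r(k) = 3*(2*k + 9)/(2*k + 7).
Factor: A=3; B=1; C=k + 7/2.
Key eq: (3)·f(k+1) = (1)·f(k) + (k + 7/2).
deg f ≤ 1 (via 0,0,1).
Solve for f: f(k) = (k + 2)/2 (degree 1 ≤ 1).
So s_k = (B(k−1)f/C)·t_k = ((k + 2)/(2*k + 7))·t_k = 3**k*(-k - 2).
Verify: 3**k*(-2*k - 7) matches t_k.
Σ_(k=0)^(9) t_k = s_(10) − s_(0) = -708588 − (-2) = -708586.

Σ = -708586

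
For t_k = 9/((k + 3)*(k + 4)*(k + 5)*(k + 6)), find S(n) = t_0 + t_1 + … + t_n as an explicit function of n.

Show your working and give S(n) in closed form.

Step 1: r(k) = (k + 3)/(k + 7).
Gosper form: A/B · C(k+1)/C(k) with A=k + 3, B=k + 7, C=1.
Set up (k + 3)·f(k+1) − (k + 6)·f(k) − (1) = 0.
Degrees (1,1,0) ⇒ d ≤ 3.
Solving with deg f ≤ 3: f(k) = k*(k**2 + 12*k + 47)/180.
Then R = B(k−1)f/C = k*(k + 6)*(k**2 + 12*k + 47)/180, so s_k = R(k)·t_k = k*(k**2 + 12*k + 47)/(20*(k + 3)*(k + 4)*(k + 5)).
Check: Δs_k = 9/(k**4 + 18*k**3 + 119*k**2 + 342*k + 360). ✓
Evaluate: s_(n+1) = (n**3 + 15*n**2 + 74*n + 60)/(20*(n**3 + 15*n**2 + 74*n + 120)); subtract s_(0) = 0 ⇒ S(n) = (n**3 + 15*n**2 + 74*n + 60)/(20*(n**3 + 15*n**2 + 74*n + 120)).

S(n) = (n**3 + 15*n**2 + 74*n + 60)/(20*(n**3 + 15*n**2 + 74*n + 120))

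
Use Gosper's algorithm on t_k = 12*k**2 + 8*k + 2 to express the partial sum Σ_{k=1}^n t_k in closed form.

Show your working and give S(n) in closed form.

S(n) = 2*n*(2*n**2 + 5*n + 4)

The ratio is (6*k**2 + 16*k + 11)/(6*k**2 + 4*k + 1).
Normal form (A,B,C) = (1, 1, k**2 + 2*k/3 + 1/6).
Key eq: (1)·f(k+1) = (1)·f(k) + (k**2 + 2*k/3 + 1/6).
From deg A=0, deg B=0, deg C=2: d=3.
Solve for f: f(k) = k**2*(2*k - 1)/6 (degree 3 ≤ 3).
Certificate R = B(k−1)f/C = k**2*(2*k - 1)/(6*k**2 + 4*k + 1) gives s_k = k**2*(4*k - 2).
s_(k+1) − s_k = 12*k**2 + 8*k + 2 = t_k.
s_(n+1) = 4*n**3 + 10*n**2 + 8*n + 2 and s_(1) = 2, so S(n) = 2*n*(2*n**2 + 5*n + 4).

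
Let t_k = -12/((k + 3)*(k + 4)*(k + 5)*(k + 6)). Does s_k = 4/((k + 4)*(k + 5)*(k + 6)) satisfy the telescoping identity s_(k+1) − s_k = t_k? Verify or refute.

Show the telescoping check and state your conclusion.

s_(k+1) = 4/((k + 5)*(k + 6)*(k + 7))
s_(k+1) − s_k = -12/((k + 4)*(k + 5)*(k + 6)*(k + 7))
(s_(k+1) − s_k) − t_k = 48/((k + 3)*(k + 4)*(k + 5)*(k + 6)*(k + 7))

Invalid: residual 48/(k**5 + 25*k**4 + 245*k**3 + 1175*k**2 + 2754*k + 2520) ≠ 0.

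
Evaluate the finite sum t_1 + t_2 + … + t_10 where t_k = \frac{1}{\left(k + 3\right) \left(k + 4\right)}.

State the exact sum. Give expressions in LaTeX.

Σ = 5/28

t_(k+1)/t_k = (k + 3)/(k + 5).
Gosper form: A/B · C(k+1)/C(k) with A=k + 3, B=k + 5, C=1.
Solve (k + 3)·f(k+1) − (k + 4)·f(k) = 1.
Bound: deg f ≤ 1.
Solve for f: f(k) = k/3 (degree 1 ≤ 1).
Get s_k = R·t_k = k/(3*(k + 3)) with R(k) = B(k−1)f(k)/C(k) = k*(k + 4)/3.
Verify: 1/(k**2 + 7*k + 12) matches t_k.
Evaluate s at k=11 and k=1: 11/42 and 1/12; difference 5/28.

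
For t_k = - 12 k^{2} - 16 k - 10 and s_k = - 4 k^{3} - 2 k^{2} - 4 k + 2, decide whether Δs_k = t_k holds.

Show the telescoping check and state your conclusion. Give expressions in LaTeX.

s_(k+1) = -4*k**3 - 14*k**2 - 20*k - 8
s_(k+1) − s_k = -12*k**2 - 16*k - 10
(s_(k+1) − s_k) − t_k = 0

valid (s_(k+1) − s_k reduces to t_k)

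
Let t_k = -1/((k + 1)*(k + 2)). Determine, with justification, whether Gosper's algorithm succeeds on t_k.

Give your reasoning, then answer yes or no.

The ratio is (k + 1)/(k + 3).
Gosper form: A/B · C(k+1)/C(k) with A=k + 1, B=k + 3, C=1.
Set up (k + 1)·f(k+1) − (k + 2)·f(k) − (1) = 0.
Bound: deg f ≤ 1.
Solve for f: f(k) = k (degree 1 ≤ 1).
Get s_k = R·t_k = -k/(k + 1) with R(k) = B(k−1)f(k)/C(k) = k*(k + 2).
Verify: -1/(k**2 + 3*k + 2) matches t_k.

Yes. s_k = -k/(k + 1).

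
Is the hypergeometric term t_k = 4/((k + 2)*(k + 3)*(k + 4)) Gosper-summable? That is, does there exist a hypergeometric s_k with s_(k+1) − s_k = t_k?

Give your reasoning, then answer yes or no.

Ratio r(k) = (k + 2)/(k + 5).
Gosper form: A/B · C(k+1)/C(k) with A=k + 2, B=k + 5, C=1.
Solve (k + 2)·f(k+1) − (k + 4)·f(k) = 1.
Degrees (1,1,0) ⇒ d ≤ 2.
Solve for f: f(k) = k*(k + 5)/12 (degree 2 ≤ 2).
Then R = B(k−1)f/C = k*(k + 4)*(k + 5)/12, so s_k = R(k)·t_k = k*(k + 5)/(3*(k + 2)*(k + 3)).
s_(k+1) − s_k = 4/(k**3 + 9*k**2 + 26*k + 24) = t_k.

Yes. s_k = k*(k + 5)/(3*(k + 2)*(k + 3)).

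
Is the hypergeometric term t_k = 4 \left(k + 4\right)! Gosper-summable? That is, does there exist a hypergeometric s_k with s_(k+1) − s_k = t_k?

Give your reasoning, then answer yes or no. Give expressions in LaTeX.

t_(k+1)/t_k = k + 5.
So A=k + 5 and B=1, with C=1.
Key eq: (k + 5)·f(k+1) = (1)·f(k) + (1).
deg f ≤ -1 (via 1,0,0).
Bound -1 < 0, so the key equation has no polynomial solution.

No — t_k has no hypergeometric antidifference.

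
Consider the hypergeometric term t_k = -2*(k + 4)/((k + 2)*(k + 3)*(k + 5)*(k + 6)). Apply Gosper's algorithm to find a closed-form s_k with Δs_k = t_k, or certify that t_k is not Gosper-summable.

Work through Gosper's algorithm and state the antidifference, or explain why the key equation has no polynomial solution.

Compute t_(k+1)/t_k: get (k + 2)*(k + 5)**2/((k + 4)**2*(k + 7)).
Factor: A=k + 2; B=k + 7; C=k**2 + 8*k + 16.
Key eq: (k + 2)·f(k+1) = (k + 6)·f(k) + (k**2 + 8*k + 16).
Bound: deg f ≤ 4.
Coefficient equations give f(k) = k*(k + 3)*(k + 4)*(k + 7)/20.
R(k) = B(k−1)·f(k)/C(k) = k*(k + 3)*(k + 6)*(k + 7)/(20*(k + 4)); s_k = R·t_k = k*(-k - 7)/(10*(k**2 + 7*k + 10)).
Check: Δs_k = 2*(-k - 4)/(k**4 + 16*k**3 + 91*k**2 + 216*k + 180). ✓

s_k = k*(-k - 7)/(10*(k**2 + 7*k + 10))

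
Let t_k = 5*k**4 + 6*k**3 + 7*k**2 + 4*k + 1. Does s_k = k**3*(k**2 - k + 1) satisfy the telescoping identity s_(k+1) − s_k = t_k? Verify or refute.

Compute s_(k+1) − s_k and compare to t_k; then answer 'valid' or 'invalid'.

s_(k+1) = (-k + (k + 1)**2)*(k + 1)**3
s_(k+1) − s_k = 5*k**4 + 6*k**3 + 7*k**2 + 4*k + 1
(s_(k+1) − s_k) − t_k = 0

Valid — Δs_k = t_k.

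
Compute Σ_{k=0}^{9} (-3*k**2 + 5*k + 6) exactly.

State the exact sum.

t_(k+1)/t_k = (3*k**2 + k - 8)/(3*k**2 - 5*k - 6).
So A=1 and B=1, with C=k**2 - 5*k/3 - 2.
Set up (1)·f(k+1) − (1)·f(k) − (k**2 - 5*k/3 - 2) = 0.
Degrees (0,0,2) ⇒ d ≤ 3.
A polynomial solution: f(k) = k*(k**2 - 4*k - 3)/3.
Get s_k = R·t_k = k*(-k**2 + 4*k + 3) with R(k) = B(k−1)f(k)/C(k) = k*(k**2 - 4*k - 3)/(3*k**2 - 5*k - 6).
s_(k+1) − s_k = -3*k**2 + 5*k + 6 = t_k.
Telescoping: Σ = s_(10) − s_(0) = -570 − (0) = -570.

Σ = -570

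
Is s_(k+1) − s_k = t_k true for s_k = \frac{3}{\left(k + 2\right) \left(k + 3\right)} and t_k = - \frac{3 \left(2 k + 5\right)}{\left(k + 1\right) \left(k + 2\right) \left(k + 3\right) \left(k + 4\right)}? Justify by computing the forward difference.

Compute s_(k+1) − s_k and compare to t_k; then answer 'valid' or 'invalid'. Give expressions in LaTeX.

Invalid: residual \frac{9}{k^{4} + 10 k^{3} + 35 k^{2} + 50 k + 24} ≠ 0.

s_(k+1) = 3/((k + 3)*(k + 4))
s_(k+1) − s_k = -6/(k**3 + 9*k**2 + 26*k + 24)
(s_(k+1) − s_k) − t_k = 9/(k**4 + 10*k**3 + 35*k**2 + 50*k + 24)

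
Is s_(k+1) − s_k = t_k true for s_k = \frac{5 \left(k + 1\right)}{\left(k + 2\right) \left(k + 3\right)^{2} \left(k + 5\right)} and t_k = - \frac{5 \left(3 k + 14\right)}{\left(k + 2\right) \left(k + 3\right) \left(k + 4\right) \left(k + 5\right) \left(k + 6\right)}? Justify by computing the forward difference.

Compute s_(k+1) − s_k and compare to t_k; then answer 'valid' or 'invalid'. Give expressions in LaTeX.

s_(k+1) = 5*(k + 2)/((k + 3)*(k + 4)**2*(k + 6))
s_(k+1) − s_k = 5*(-(k + 1)*(k + 4)**2*(k + 6) + (k + 2)**2*(k + 3)*(k + 5))/((k + 2)*(k + 3)**2*(k + 4)**2*(k + 5)*(k + 6))
(s_(k+1) − s_k) − t_k = 10*(4*k**2 + 33*k + 66)/(k**7 + 27*k**6 + 307*k**5 + 1905*k**4 + 6964*k**3 + 14988*k**2 + 17568*k + 8640)

Invalid: residual \frac{10 \left(4 k^{2} + 33 k + 66\right)}{k^{7} + 27 k^{6} + 307 k^{5} + 1905 k^{4} + 6964 k^{3} + 14988 k^{2} + 17568 k + 8640} ≠ 0.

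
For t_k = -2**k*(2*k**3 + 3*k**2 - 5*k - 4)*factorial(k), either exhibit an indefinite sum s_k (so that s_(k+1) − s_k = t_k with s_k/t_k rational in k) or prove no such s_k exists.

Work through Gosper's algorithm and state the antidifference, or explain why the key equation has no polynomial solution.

s_k = 2**k*(-k**2 + k + 4)*factorial(k)

The ratio is 2*(2*k**4 + 11*k**3 + 16*k**2 + 3*k - 4)/(2*k**3 + 3*k**2 - 5*k - 4).
Normal form (A,B,C) = (2*k + 2, 1, k**3 + 3*k**2/2 - 5*k/2 - 2).
Solve (2*k + 2)·f(k+1) − (1)·f(k) = k**3 + 3*k**2/2 - 5*k/2 - 2.
Degrees (1,0,3) ⇒ d ≤ 2.
Coefficient equations give f(k) = (k**2 - k - 4)/2.
Then R = B(k−1)f/C = (k**2 - k - 4)/(2*k**3 + 3*k**2 - 5*k - 4), so s_k = R(k)·t_k = 2**k*(-k**2 + k + 4)*factorial(k).
Verify: -2**k*(2*k**3 + 3*k**2 - 5*k - 4)*factorial(k) matches t_k.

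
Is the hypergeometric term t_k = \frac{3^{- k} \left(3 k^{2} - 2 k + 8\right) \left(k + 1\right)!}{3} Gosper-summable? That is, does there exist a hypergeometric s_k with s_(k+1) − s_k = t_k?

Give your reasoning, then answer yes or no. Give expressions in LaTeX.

Yes. s_k = 3^{- k} \left(3 k - 2\right) \left(k + 1\right)!.

r(k) = (k + 2)*(-2*k + 3*(k + 1)**2 + 6)/(3*(3*k**2 - 2*k + 8)) after simplifying.
Normal form (A,B,C) = (k/3 + 2/3, 1, k**2 - 2*k/3 + 8/3).
Set up (k/3 + 2/3)·f(k+1) − (1)·f(k) − (k**2 - 2*k/3 + 8/3) = 0.
deg f ≤ 1 (via 1,0,2).
Coefficient equations give f(k) = 3*k - 2.
So s_k = (B(k−1)f/C)·t_k = (3*(3*k - 2)/(3*k**2 - 2*k + 8))·t_k = (3*k - 2)*factorial(k + 1)/3**k.
Verify: (3*k**2 - 2*k + 8)*factorial(k + 1)/(3*3**k) matches t_k.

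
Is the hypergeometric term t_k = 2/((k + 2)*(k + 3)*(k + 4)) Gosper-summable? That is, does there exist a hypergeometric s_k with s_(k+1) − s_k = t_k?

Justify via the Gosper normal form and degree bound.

Yes. s_k = k*(k + 5)/(6*(k + 2)*(k + 3)).

The ratio is (k + 2)/(k + 5).
Factor: A=k + 2; B=k + 5; C=1.
Need (k + 2)·f(k+1) − (k + 4)·f(k) = 1.
Degrees (1,1,0) ⇒ d ≤ 2.
A polynomial solution: f(k) = k*(k + 5)/12.
Then R = B(k−1)f/C = k*(k + 4)*(k + 5)/12, so s_k = R(k)·t_k = k*(k + 5)/(6*(k + 2)*(k + 3)).
Δs = 2/(k**3 + 9*k**2 + 26*k + 24), as required.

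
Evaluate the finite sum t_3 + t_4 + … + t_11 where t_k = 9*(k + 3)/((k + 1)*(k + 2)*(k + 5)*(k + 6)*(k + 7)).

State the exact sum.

Σ = 205/21216

The ratio is (k + 1)*(k + 4)*(k + 5)/((k + 3)**2*(k + 8)).
A = k + 1, B = k + 8, C = k**3 + 10*k**2 + 33*k + 36.
Set up (k + 1)·f(k+1) − (k + 7)·f(k) − (k**3 + 10*k**2 + 33*k + 36) = 0.
Degrees (1,1,3) ⇒ d ≤ 6.
Solve for f: f(k) = k*(k + 2)*(k + 3)*(k + 4)*(k**2 + 12*k + 41)/90 (degree 6 ≤ 6).
Then R = B(k−1)f/C = k*(k + 2)*(k + 7)*(k**2 + 12*k + 41)/(90*(k + 3)), so s_k = R(k)·t_k = k*(k**2 + 12*k + 41)/(10*(k**3 + 12*k**2 + 41*k + 30)).
Check: Δs_k = 9*(k + 3)/(k**5 + 21*k**4 + 163*k**3 + 567*k**2 + 844*k + 420). ✓
Sum = s_(12) − s_(3); s_(12) = 329/3315, s_(3) = 43/480 ⇒ 205/21216.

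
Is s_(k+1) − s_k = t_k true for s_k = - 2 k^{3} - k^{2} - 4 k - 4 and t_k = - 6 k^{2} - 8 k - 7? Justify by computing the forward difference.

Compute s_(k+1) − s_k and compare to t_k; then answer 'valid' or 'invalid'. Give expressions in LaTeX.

s_(k+1) = -2*k**3 - 7*k**2 - 12*k - 11
s_(k+1) − s_k = -6*k**2 - 8*k - 7
(s_(k+1) − s_k) − t_k = 0

valid (s_(k+1) − s_k reduces to t_k)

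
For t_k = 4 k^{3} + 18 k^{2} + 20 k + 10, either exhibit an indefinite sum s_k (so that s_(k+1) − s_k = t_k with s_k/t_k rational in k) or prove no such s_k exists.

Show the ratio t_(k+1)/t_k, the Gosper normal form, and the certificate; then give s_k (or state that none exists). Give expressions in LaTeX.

Ratio r(k) = (2*k**3 + 15*k**2 + 34*k + 26)/(2*k**3 + 9*k**2 + 10*k + 5).
Take A(k)=1, B(k)=1, C(k)=k**3 + 9*k**2/2 + 5*k + 5/2.
Set up (1)·f(k+1) − (1)·f(k) − (k**3 + 9*k**2/2 + 5*k + 5/2) = 0.
d = 4 from the (0,0,3) case.
Solve for f: f(k) = k*(k**3 + 4*k**2 + 2*k + 3)/4 (degree 4 ≤ 4).
Certificate R = B(k−1)f/C = k*(k**3 + 4*k**2 + 2*k + 3)/(2*(2*k**3 + 9*k**2 + 10*k + 5)) gives s_k = k*(k**3 + 4*k**2 + 2*k + 3).
Check: Δs_k = 4*k**3 + 18*k**2 + 20*k + 10. ✓

s_k = k \left(k^{3} + 4 k^{2} + 2 k + 3\right)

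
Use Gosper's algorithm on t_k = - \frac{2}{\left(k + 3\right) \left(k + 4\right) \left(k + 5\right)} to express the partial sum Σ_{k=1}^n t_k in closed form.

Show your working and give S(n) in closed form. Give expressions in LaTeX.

S(n) = \frac{n \left(- n - 9\right)}{20 \left(n^{2} + 9 n + 20\right)}

Step 1: r(k) = (k + 3)/(k + 6).
Take A(k)=k + 3, B(k)=k + 6, C(k)=1.
Set up (k + 3)·f(k+1) − (k + 5)·f(k) − (1) = 0.
Degrees (1,1,0) ⇒ d ≤ 2.
Coefficient equations give f(k) = k*(k + 7)/24.
Get s_k = R·t_k = k*(-k - 7)/(12*(k + 3)*(k + 4)) with R(k) = B(k−1)f(k)/C(k) = k*(k + 5)*(k + 7)/24.
Δs = -2/(k**3 + 12*k**2 + 47*k + 60), as required.
Evaluate: s_(n+1) = (-n**2 - 9*n - 8)/(12*(n**2 + 9*n + 20)); subtract s_(1) = -1/30 ⇒ S(n) = n*(-n - 9)/(20*(n**2 + 9*n + 20)).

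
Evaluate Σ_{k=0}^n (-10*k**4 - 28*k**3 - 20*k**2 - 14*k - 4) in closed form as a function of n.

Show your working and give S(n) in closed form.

Step 1: r(k) = (5*k**4 + 34*k**3 + 82*k**2 + 89*k + 38)/(5*k**4 + 14*k**3 + 10*k**2 + 7*k + 2).
So A=1 and B=1, with C=k**4 + 14*k**3/5 + 2*k**2 + 7*k/5 + 2/5.
Key eq: (1)·f(k+1) = (1)·f(k) + (k**4 + 14*k**3/5 + 2*k**2 + 7*k/5 + 2/5).
d = 5 from the (0,0,4) case.
Match coefficients ⇒ f(k) = k**2*(k**3 + k**2 - 2*k + 2)/5.
Get s_k = R·t_k = 2*k**2*(-k**3 - k**2 + 2*k - 2) with R(k) = B(k−1)f(k)/C(k) = k**2*(k**3 + k**2 - 2*k + 2)/(5*k**4 + 14*k**3 + 10*k**2 + 7*k + 2).
s_(k+1) − s_k = -10*k**4 - 28*k**3 - 20*k**2 - 14*k - 4 = t_k.
Evaluate: s_(n+1) = -2*n**5 - 12*n**4 - 24*n**3 - 24*n**2 - 14*n - 4; subtract s_(0) = 0 ⇒ S(n) = -2*n**5 - 12*n**4 - 24*n**3 - 24*n**2 - 14*n - 4.

S(n) = -2*n**5 - 12*n**4 - 24*n**3 - 24*n**2 - 14*n - 4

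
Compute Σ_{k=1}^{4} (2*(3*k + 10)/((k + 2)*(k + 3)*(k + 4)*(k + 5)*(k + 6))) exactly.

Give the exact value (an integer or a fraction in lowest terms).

Step 1: r(k) = (k + 2)*(3*k + 13)/((k + 7)*(3*k + 10)).
Take A(k)=k + 2, B(k)=k + 7, C(k)=k + 10/3.
Need (k + 2)·f(k+1) − (k + 6)·f(k) = k + 10/3.
deg f ≤ 4 (via 1,1,1).
A polynomial solution: f(k) = k*(k + 3)*(k**2 + 11*k + 38)/120.
So s_k = (B(k−1)f/C)·t_k = (k*(k + 3)*(k + 6)*(k**2 + 11*k + 38)/(40*(3*k + 10)))·t_k = k*(k**2 + 11*k + 38)/(20*(k**3 + 11*k**2 + 38*k + 40)).
Check: Δs_k = 2*(3*k + 10)/(k**5 + 20*k**4 + 155*k**3 + 580*k**2 + 1044*k + 720). ✓
Evaluate s at k=5 and k=1: 59/1260 and 1/36; difference 2/105.

Σ = 2/105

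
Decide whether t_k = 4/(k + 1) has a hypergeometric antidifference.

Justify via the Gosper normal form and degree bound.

No; the coefficient equations for f are inconsistent.

The ratio is (k + 1)/(k + 2).
Factor: A=k + 1; B=k + 2; C=1.
Need (k + 1)·f(k+1) − (k + 1)·f(k) = 1.
From deg A=1, deg B=1, deg C=0: d=0.
Put f(k) = c0: A·f(k+1) − B(k−1)·f(k) − C = -1; need -1 = 0 — inconsistent ⇒ no f, not summable.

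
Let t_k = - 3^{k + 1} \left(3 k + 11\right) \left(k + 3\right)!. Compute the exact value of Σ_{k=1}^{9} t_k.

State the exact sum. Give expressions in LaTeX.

Σ = -1103098053657384

Ratio r(k) = 3*(k + 4)*(3*k + 14)/(3*k + 11).
Gosper form: A/B · C(k+1)/C(k) with A=3*k + 12, B=1, C=k + 11/3.
Set up (3*k + 12)·f(k+1) − (1)·f(k) − (k + 11/3) = 0.
deg f ≤ 0 (via 1,0,1).
A polynomial solution: f(k) = 1/3.
So s_k = (B(k−1)f/C)·t_k = (1/(3*k + 11))·t_k = -3**(k + 1)*factorial(k + 3).
Δs = -3**(k + 1)*(3*k + 11)*factorial(k + 3), as required.
Σ_(k=1)^(9) t_k = s_(10) − s_(1) = -1103098053657600 − (-216) = -1103098053657384.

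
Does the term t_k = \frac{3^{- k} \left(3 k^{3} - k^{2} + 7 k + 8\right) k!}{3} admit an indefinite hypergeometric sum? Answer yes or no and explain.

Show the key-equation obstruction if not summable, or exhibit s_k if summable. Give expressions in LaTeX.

Yes. s_k = 3^{- k} \left(3 k^{2} - k - 3\right) k!.

r(k) = (k + 1)*(7*k + 3*(k + 1)**3 - (k + 1)**2 + 15)/(3*(3*k**3 - k**2 + 7*k + 8)) after simplifying.
Gosper form: A/B · C(k+1)/C(k) with A=k/3 + 1/3, B=1, C=k**3 - k**2/3 + 7*k/3 + 8/3.
f must satisfy (k/3 + 1/3)·f(k+1) − (1)·f(k) = k**3 - k**2/3 + 7*k/3 + 8/3.
From deg A=1, deg B=0, deg C=3: d=2.
Match coefficients ⇒ f(k) = 3*k**2 - k - 3.
Certificate R = B(k−1)f/C = 3*(3*k**2 - k - 3)/(3*k**3 - k**2 + 7*k + 8) gives s_k = (3*k**2 - k - 3)*factorial(k)/3**k.
Δs = (3*k**3 - k**2 + 7*k + 8)*factorial(k)/(3*3**k), as required.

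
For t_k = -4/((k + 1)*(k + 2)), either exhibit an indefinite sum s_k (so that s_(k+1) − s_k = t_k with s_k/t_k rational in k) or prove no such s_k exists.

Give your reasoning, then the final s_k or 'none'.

s_k = -4*k/(k + 1)

The ratio is (k + 1)/(k + 3).
Factor: A=k + 1; B=k + 3; C=1.
f must satisfy (k + 1)·f(k+1) − (k + 2)·f(k) = 1.
Bound: deg f ≤ 1.
Solve for f: f(k) = k (degree 1 ≤ 1).
Then R = B(k−1)f/C = k*(k + 2), so s_k = R(k)·t_k = -4*k/(k + 1).
Verify: -4/(k**2 + 3*k + 2) matches t_k.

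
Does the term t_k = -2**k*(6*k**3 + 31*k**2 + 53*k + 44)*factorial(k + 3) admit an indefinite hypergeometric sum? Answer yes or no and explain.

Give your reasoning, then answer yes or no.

Yes. s_k = -2**k*(3*k**2 - k + 4)*factorial(k + 3).

The ratio is 2*(6*k**4 + 73*k**3 + 329*k**2 + 666*k + 536)/(6*k**3 + 31*k**2 + 53*k + 44).
Factor: A=2*k + 8; B=1; C=k**3 + 31*k**2/6 + 53*k/6 + 22/3.
Need (2*k + 8)·f(k+1) − (1)·f(k) = k**3 + 31*k**2/6 + 53*k/6 + 22/3.
Bound: deg f ≤ 2.
Coefficient equations give f(k) = (3*k**2 - k + 4)/6.
Get s_k = R·t_k = -2**k*(3*k**2 - k + 4)*factorial(k + 3) with R(k) = B(k−1)f(k)/C(k) = (3*k**2 - k + 4)/(6*k**3 + 31*k**2 + 53*k + 44).
Verify: -2**k*(6*k**3 + 31*k**2 + 53*k + 44)*factorial(k + 3) matches t_k.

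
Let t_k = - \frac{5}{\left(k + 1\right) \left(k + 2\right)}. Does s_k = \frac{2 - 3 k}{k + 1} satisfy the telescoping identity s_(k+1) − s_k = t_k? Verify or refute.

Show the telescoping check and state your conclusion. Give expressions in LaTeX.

s_(k+1) = (-3*k - 1)/(k + 2)
s_(k+1) − s_k = -5/(k**2 + 3*k + 2)
(s_(k+1) − s_k) − t_k = 0

valid (s_(k+1) − s_k reduces to t_k)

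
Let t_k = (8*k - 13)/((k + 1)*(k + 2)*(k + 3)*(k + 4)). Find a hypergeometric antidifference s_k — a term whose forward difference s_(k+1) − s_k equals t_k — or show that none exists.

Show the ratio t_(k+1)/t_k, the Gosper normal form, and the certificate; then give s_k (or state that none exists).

s_k = k*(-k**2 - 6*k - 19)/(2*(k + 1)*(k + 2)*(k + 3))

The ratio is (k + 1)*(8*k - 5)/((k + 5)*(8*k - 13)).
Gosper form: A/B · C(k+1)/C(k) with A=k + 1, B=k + 5, C=k - 13/8.
Need (k + 1)·f(k+1) − (k + 4)·f(k) = k - 13/8.
d = 3 from the (1,1,1) case.
Solve for f: f(k) = -k*(k**2 + 6*k + 19)/16 (degree 3 ≤ 3).
So s_k = (B(k−1)f/C)·t_k = (-k*(k + 4)*(k**2 + 6*k + 19)/(2*(8*k - 13)))·t_k = k*(-k**2 - 6*k - 19)/(2*(k + 1)*(k + 2)*(k + 3)).
Check: Δs_k = (8*k - 13)/(k**4 + 10*k**3 + 35*k**2 + 50*k + 24). ✓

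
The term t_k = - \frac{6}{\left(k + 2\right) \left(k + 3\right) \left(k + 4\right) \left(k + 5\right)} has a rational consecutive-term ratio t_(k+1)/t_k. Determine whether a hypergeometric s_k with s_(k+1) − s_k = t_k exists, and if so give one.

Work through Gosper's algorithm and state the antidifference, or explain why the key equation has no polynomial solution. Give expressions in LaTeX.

s_k = \frac{k \left(- k^{2} - 9 k - 26\right)}{12 \left(k + 2\right) \left(k + 3\right) \left(k + 4\right)}

The ratio is (k + 2)/(k + 6).
So A=k + 2 and B=k + 6, with C=1.
Set up (k + 2)·f(k+1) − (k + 5)·f(k) − (1) = 0.
d = 3 from the (1,1,0) case.
A polynomial solution: f(k) = k*(k**2 + 9*k + 26)/72.
R(k) = B(k−1)·f(k)/C(k) = k*(k + 5)*(k**2 + 9*k + 26)/72; s_k = R·t_k = k*(-k**2 - 9*k - 26)/(12*(k + 2)*(k + 3)*(k + 4)).
Verify: -6/(k**4 + 14*k**3 + 71*k**2 + 154*k + 120) matches t_k.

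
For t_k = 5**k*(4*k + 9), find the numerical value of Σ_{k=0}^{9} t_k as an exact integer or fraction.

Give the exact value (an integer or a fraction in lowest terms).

The ratio is 5*(4*k + 13)/(4*k + 9).
A = 5, B = 1, C = k + 9/4.
Key eq: (5)·f(k+1) = (1)·f(k) + (k + 9/4).
d = 1 from the (0,0,1) case.
Solving with deg f ≤ 1: f(k) = (k + 1)/4.
Get s_k = R·t_k = 5**k*(k + 1) with R(k) = B(k−1)f(k)/C(k) = (k + 1)/(4*k + 9).
Check: Δs_k = 5**k*(4*k + 9). ✓
Evaluate s at k=10 and k=0: 107421875 and 1; difference 107421874.

Σ = 107421874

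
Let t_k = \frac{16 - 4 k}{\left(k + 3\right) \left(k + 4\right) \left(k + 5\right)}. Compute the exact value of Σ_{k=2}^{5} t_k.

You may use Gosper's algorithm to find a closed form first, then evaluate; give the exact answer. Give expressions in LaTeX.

r(k) = (k - 3)*(k + 3)/((k - 4)*(k + 6)) after simplifying.
So A=k + 3 and B=k + 6, with C=k - 4.
Solve (k + 3)·f(k+1) − (k + 5)·f(k) = k - 4.
deg f ≤ 2 (via 1,1,1).
Solving with deg f ≤ 2: f(k) = -k*(k + 31)/24.
Get s_k = R·t_k = k*(k + 31)/(6*(k + 3)*(k + 4)) with R(k) = B(k−1)f(k)/C(k) = -k*(k + 5)*(k + 31)/(24*(k - 4)).
s_(k+1) − s_k = 4*(4 - k)/(k**3 + 12*k**2 + 47*k + 60) = t_k.
Telescoping: Σ = s_(6) − s_(2) = 37/90 − (11/30) = 2/45.

Σ = 2/45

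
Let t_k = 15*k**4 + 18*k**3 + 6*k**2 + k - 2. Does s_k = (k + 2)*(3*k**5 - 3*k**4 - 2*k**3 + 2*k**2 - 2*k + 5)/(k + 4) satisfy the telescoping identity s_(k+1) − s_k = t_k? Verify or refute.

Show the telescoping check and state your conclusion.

Invalid: residual 2*(-12*k**5 - 81*k**4 - 80*k**3 - 23*k**2 - 4*k + 13)/(k**2 + 9*k + 20) ≠ 0.

s_(k+1) = (3*k**6 + 21*k**5 + 52*k**4 + 56*k**3 + 23*k**2 + 9)/(k + 5)
s_(k+1) − s_k = (15*k**6 + 129*k**5 + 306*k**4 + 255*k**3 + 81*k**2 - 6*k - 14)/(k**2 + 9*k + 20)
(s_(k+1) − s_k) − t_k = 2*(-12*k**5 - 81*k**4 - 80*k**3 - 23*k**2 - 4*k + 13)/(k**2 + 9*k + 20)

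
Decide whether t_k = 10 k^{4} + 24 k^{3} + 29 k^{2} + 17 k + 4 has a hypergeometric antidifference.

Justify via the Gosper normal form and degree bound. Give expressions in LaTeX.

Yes. s_k = k^{3} \left(2 k^{2} + k + 1\right).

The ratio is (10*k**4 + 64*k**3 + 161*k**2 + 187*k + 84)/(10*k**4 + 24*k**3 + 29*k**2 + 17*k + 4).
Take A(k)=1, B(k)=1, C(k)=k**4 + 12*k**3/5 + 29*k**2/10 + 17*k/10 + 2/5.
Set up (1)·f(k+1) − (1)·f(k) − (k**4 + 12*k**3/5 + 29*k**2/10 + 17*k/10 + 2/5) = 0.
d = 5 from the (0,0,4) case.
Coefficient equations give f(k) = k**3*(2*k**2 + k + 1)/10.
So s_k = (B(k−1)f/C)·t_k = (k**3*(2*k**2 + k + 1)/(10*k**4 + 24*k**3 + 29*k**2 + 17*k + 4))·t_k = k**3*(2*k**2 + k + 1).
Verify: 10*k**4 + 24*k**3 + 29*k**2 + 17*k + 4 matches t_k.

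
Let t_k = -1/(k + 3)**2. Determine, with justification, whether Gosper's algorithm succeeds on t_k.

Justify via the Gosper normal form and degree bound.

Compute t_(k+1)/t_k: get (k + 3)**2/(k + 4)**2.
Normal form (A,B,C) = (k**2 + 6*k + 9, k**2 + 8*k + 16, 1).
Key eq: (k**2 + 6*k + 9)·f(k+1) = (k**2 + 6*k + 9)·f(k) + (1).
d = 0 from the (2,2,0) case.
Generic f = c0 gives residual -1; -1 = 0 cannot hold, so t_k is not Gosper-summable.

No; the coefficient equations for f are inconsistent.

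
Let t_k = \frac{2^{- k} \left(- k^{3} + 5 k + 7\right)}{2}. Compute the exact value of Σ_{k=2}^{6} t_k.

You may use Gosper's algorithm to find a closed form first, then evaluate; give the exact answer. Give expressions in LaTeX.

Ratio r(k) = (5*k - (k + 1)**3 + 12)/(2*(-k**3 + 5*k + 7)).
A = 1/2, B = 1, C = k**3 - 5*k - 7.
Need (1/2)·f(k+1) − (1)·f(k) = k**3 - 5*k - 7.
deg f ≤ 3 (via 0,0,3).
Solve for f: f(k) = -2*(k**3 + 3*k**2 + 4*k + 1) (degree 3 ≤ 3).
R(k) = B(k−1)·f(k)/C(k) = -2*(k**3 + 3*k**2 + 4*k + 1)/(k**3 - 5*k - 7); s_k = R·t_k = (k**3 + 3*k**2 + 4*k + 1)/2**k.
Verify: (-k**3 + 5*k + 7)/(2*2**k) matches t_k.
Σ_(k=2)^(6) t_k = s_(7) − s_(2) = 519/128 − (29/4) = -409/128.

Σ = -409/128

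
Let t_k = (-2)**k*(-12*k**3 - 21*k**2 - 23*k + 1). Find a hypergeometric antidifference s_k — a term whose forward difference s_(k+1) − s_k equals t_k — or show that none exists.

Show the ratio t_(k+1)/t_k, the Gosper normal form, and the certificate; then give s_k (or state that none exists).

s_k = (-2)**k*(4*k**3 - k**2 + k - 3)

Ratio r(k) = 2*(-12*k**3 - 57*k**2 - 101*k - 55)/(12*k**3 + 21*k**2 + 23*k - 1).
Gosper form: A/B · C(k+1)/C(k) with A=-2, B=1, C=k**3 + 7*k**2/4 + 23*k/12 - 1/12.
Need (-2)·f(k+1) − (1)·f(k) = k**3 + 7*k**2/4 + 23*k/12 - 1/12.
Bound: deg f ≤ 3.
Match coefficients ⇒ f(k) = -(4*k**3 - k**2 + k - 3)/12.
Certificate R = B(k−1)f/C = -(4*k**3 - k**2 + k - 3)/(12*k**3 + 21*k**2 + 23*k - 1) gives s_k = (-2)**k*(4*k**3 - k**2 + k - 3).
s_(k+1) − s_k = (-2)**k*(-12*k**3 - 21*k**2 - 23*k + 1) = t_k.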